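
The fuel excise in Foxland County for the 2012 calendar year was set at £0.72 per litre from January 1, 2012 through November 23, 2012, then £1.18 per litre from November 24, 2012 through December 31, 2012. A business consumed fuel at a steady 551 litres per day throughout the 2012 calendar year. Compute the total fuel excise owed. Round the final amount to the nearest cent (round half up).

£154,831.00

January 1 – November 23, 2012: 328 days × 551 litres/day = 180,728 litres at £0.72/litre → £130,124.16
November 24 – December 31, 2012: 38 days × 551 litres/day = 20,938 litres at £1.18/litre → £24,706.84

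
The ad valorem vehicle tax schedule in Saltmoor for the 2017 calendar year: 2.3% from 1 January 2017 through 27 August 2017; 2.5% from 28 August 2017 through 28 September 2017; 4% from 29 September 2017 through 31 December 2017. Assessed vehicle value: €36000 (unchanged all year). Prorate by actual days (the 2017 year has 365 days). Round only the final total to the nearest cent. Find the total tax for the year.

1 January – 27 August 2017: 239 days at 2.3% → €36000 × 2.3% × 239/365 = €542.1699
28 August – 28 September 2017: 32 days at 2.5% → €36000 × 2.5% × 32/365 = €78.9041
29 September – 31 December 2017: 94 days at 4% → €36000 × 4% × 94/365 = €370.8493
Total = €991.9233

€991.92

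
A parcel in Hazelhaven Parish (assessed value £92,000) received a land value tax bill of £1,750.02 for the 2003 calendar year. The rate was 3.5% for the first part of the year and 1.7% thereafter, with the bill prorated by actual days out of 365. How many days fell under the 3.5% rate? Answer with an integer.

Let d = days at the first rate; then 365 − d days at the second rate.
£92,000 × [3.5%·d + 1.7%·(365−d)] / 365 = £1,750.02
Solving gives d = 41, so the new rate took effect on 11 Feb 2003.

41 days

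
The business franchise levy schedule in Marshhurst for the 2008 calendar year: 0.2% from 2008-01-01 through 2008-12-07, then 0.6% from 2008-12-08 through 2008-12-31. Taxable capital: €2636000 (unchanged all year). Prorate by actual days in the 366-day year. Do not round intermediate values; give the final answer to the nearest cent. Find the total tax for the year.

2008-01-01 to 2008-12-07: 342 days at 0.2% → €2636000 × 0.2% × 342/366 = €4926.2951
2008-12-08 to 2008-12-31: 24 days at 0.6% → €2636000 × 0.6% × 24/366 = €1037.1148
Total = €5963.4098

€5963.41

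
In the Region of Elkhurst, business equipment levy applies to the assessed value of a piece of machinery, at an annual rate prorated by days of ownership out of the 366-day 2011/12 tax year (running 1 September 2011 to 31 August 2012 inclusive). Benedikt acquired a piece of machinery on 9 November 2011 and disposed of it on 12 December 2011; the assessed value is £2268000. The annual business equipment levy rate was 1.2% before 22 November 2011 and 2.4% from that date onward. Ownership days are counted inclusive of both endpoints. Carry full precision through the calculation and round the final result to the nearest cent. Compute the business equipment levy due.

9 November – 21 November 2011: 13 days at 1.2% → £2268000 × 1.2% × 13/366 = £966.6885
22 November – 12 December 2011: 21 days at 2.4% → £2268000 × 2.4% × 21/366 = £3123.1475
Total = £4089.8361

£4089.84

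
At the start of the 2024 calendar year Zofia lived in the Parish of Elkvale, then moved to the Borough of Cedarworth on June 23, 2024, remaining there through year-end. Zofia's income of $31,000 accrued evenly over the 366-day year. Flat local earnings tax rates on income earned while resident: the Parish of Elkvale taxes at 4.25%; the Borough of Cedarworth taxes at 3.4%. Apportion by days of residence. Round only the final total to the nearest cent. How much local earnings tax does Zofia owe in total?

The Parish of Elkvale, January 1 – June 22, 2024: 174 days → $31,000 × 4.25% × 174/366 = $626.3525
The Borough of Cedarworth, June 23 – December 31, 2024: 192 days → $31,000 × 3.4% × 192/366 = $552.9180
Total = $1,179.2705

$1,179.27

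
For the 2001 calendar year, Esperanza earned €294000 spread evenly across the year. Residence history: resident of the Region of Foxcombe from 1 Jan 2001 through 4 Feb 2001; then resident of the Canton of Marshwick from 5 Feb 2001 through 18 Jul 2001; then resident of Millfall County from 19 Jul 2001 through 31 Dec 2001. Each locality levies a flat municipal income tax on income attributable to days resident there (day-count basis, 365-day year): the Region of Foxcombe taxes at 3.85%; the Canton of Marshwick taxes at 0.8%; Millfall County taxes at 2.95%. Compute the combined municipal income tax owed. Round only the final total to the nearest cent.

€6086.61

The Region of Foxcombe, 1 Jan – 4 Feb 2001: 35 days → €294000 × 3.85% × 35/365 = €1085.3836
The Canton of Marshwick, 5 Feb – 18 Jul 2001: 164 days → €294000 × 0.8% × 164/365 = €1056.7890
Millfall County, 19 Jul – 31 Dec 2001: 166 days → €294000 × 2.95% × 166/365 = €3944.4329
Total = €6086.6055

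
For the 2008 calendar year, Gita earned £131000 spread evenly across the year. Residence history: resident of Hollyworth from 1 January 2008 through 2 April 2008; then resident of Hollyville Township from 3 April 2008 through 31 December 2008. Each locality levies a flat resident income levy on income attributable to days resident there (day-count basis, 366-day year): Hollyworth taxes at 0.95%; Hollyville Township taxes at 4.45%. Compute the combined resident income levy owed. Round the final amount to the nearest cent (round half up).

Hollyworth, 1 January – 2 April 2008: 93 days → £131000 × 0.95% × 93/366 = £316.2254
Hollyville Township, 3 April – 31 December 2008: 273 days → £131000 × 4.45% × 273/366 = £4348.2336
Total = £4664.4590

£4664.46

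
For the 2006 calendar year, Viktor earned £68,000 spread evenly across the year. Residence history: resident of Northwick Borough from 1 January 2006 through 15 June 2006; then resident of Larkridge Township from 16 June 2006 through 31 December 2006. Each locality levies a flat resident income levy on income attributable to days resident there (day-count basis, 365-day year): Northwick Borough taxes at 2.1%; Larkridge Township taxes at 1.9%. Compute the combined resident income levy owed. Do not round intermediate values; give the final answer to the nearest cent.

Northwick Borough, 1 January – 15 June 2006: 166 days → £68,000 × 2.1% × 166/365 = £649.4466
Larkridge Township, 16 June – 31 December 2006: 199 days → £68,000 × 1.9% × 199/365 = £704.4055
Total = £1,353.8521

£1,353.85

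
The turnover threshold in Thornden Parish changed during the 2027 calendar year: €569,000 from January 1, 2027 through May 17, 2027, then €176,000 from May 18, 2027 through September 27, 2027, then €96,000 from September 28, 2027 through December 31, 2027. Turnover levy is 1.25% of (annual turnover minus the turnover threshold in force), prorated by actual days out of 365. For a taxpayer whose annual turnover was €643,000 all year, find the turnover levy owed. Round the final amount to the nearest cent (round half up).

€4,253.90

January 1 – May 17, 2027: 137 days, exemption €569,000 → (€643,000 − €569,000) × 1.25% × 137/365 = €347.1918
May 18 – September 27, 2027: 133 days, exemption €176,000 → (€643,000 − €176,000) × 1.25% × 133/365 = €2,127.0890
September 28 – December 31, 2027: 95 days, exemption €96,000 → (€643,000 − €96,000) × 1.25% × 95/365 = €1,779.6233
Total = €4,253.9041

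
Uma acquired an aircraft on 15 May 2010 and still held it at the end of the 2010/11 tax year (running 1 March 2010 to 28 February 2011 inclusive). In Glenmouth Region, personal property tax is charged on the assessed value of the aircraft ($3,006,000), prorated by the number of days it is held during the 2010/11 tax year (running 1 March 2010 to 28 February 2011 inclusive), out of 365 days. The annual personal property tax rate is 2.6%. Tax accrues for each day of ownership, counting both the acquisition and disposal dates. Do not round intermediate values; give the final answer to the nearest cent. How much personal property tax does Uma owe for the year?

$62,096.55

Days held (15 May 2010 – 28 February 2011): 290 out of 365
Tax = $3,006,000 × 2.6% × 290/365 = $62,096.5479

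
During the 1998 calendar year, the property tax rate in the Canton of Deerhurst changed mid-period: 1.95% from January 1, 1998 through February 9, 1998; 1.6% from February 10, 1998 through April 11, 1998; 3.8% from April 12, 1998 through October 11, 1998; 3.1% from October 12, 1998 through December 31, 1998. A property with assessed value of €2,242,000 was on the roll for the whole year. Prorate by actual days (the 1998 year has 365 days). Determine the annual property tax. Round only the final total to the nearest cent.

€68,924.61

January 1 – February 9, 1998: 40 days at 1.95% → €2,242,000 × 1.95% × 40/365 = €4,791.1233
February 10 – April 11, 1998: 61 days at 1.6% → €2,242,000 × 1.6% × 61/365 = €5,995.0466
April 12 – October 11, 1998: 183 days at 3.8% → €2,242,000 × 3.8% × 183/365 = €42,714.7068
October 12 – December 31, 1998: 81 days at 3.1% → €2,242,000 × 3.1% × 81/365 = €15,423.7315
Total = €68,924.6082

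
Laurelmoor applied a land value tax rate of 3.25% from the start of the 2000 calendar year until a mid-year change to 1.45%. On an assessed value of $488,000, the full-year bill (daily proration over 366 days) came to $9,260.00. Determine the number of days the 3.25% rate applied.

91 days

Let d = days at the first rate; then 366 − d days at the second rate.
$488,000 × [3.25%·d + 1.45%·(366−d)] / 366 = $9,260.00
Solving gives d = 91, so the new rate took effect on April 1, 2000.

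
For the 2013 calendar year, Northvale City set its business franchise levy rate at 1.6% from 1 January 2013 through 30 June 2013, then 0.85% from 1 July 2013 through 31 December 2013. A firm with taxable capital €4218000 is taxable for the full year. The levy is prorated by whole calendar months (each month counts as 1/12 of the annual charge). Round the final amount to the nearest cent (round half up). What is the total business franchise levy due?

€51670.50

1 January – 30 June 2013: 6 months at 1.6% → €4218000 × 1.6% × 6/12 = €33744.0000
1 July – 31 December 2013: 6 months at 0.85% → €4218000 × 0.85% × 6/12 = €17926.5000
Total = €51670.5000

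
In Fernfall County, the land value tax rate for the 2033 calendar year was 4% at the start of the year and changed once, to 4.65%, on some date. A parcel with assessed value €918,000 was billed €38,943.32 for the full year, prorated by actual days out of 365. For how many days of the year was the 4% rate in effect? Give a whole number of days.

Let d = days at the first rate; then 365 − d days at the second rate.
€918,000 × [4%·d + 4.65%·(365−d)] / 365 = €38,943.32
Solving gives d = 229, so the new rate took effect on August 18, 2033.

229 days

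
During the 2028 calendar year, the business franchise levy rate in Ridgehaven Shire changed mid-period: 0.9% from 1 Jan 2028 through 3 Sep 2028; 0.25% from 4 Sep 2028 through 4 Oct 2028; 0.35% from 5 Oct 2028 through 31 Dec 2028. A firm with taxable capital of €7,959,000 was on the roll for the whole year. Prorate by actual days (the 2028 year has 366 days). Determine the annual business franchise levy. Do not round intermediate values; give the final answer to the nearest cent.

1 Jan – 3 Sep 2028: 247 days at 0.9% → €7,959,000 × 0.9% × 247/366 = €48,341.1393
4 Sep – 4 Oct 2028: 31 days at 0.25% → €7,959,000 × 0.25% × 31/366 = €1,685.3074
5 Oct – 31 Dec 2028: 88 days at 0.35% → €7,959,000 × 0.35% × 88/366 = €6,697.7377
Total = €56,724.1844

€56,724.18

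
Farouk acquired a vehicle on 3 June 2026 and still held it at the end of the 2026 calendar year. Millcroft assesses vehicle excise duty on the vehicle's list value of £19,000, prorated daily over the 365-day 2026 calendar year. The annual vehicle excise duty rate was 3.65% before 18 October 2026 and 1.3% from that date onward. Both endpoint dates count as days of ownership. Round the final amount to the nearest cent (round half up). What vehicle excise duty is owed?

3 June – 17 October 2026: 137 days at 3.65% → £19,000 × 3.65% × 137/365 = £260.3000
18 October – 31 December 2026: 75 days at 1.3% → £19,000 × 1.3% × 75/365 = £50.7534
Total = £311.0534

£311.05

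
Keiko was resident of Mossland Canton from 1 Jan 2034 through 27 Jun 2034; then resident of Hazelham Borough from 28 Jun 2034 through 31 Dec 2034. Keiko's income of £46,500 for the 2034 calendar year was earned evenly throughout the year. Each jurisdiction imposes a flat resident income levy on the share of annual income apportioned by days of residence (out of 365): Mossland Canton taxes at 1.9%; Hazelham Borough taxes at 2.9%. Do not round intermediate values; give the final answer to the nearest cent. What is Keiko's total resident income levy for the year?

£1,121.73

Mossland Canton, 1 Jan – 27 Jun 2034: 178 days → £46,500 × 1.9% × 178/365 = £430.8575
Hazelham Borough, 28 Jun – 31 Dec 2034: 187 days → £46,500 × 2.9% × 187/365 = £690.8753
Total = £1,121.7329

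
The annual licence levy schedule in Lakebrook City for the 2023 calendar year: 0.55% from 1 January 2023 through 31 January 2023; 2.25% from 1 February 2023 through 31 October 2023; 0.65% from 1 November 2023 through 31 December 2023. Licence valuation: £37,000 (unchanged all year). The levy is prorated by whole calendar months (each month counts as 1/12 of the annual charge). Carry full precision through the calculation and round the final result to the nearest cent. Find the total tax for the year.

1 January – 31 January 2023: 1 month at 0.55% → £37,000 × 0.55% × 1/12 = £16.9583
1 February – 31 October 2023: 9 months at 2.25% → £37,000 × 2.25% × 9/12 = £624.3750
1 November – 31 December 2023: 2 months at 0.65% → £37,000 × 0.65% × 2/12 = £40.0833
Total = £681.4167

£681.42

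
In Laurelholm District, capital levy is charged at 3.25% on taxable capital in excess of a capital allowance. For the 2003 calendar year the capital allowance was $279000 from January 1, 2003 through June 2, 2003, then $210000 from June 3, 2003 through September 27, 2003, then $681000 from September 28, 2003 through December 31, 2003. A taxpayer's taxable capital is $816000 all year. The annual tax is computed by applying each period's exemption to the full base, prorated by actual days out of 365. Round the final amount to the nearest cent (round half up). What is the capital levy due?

$14770.85

January 1 – June 2, 2003: 153 days, exemption $279000 → ($816000 − $279000) × 3.25% × 153/365 = $7315.7055
June 3 – September 27, 2003: 117 days, exemption $210000 → ($816000 − $210000) × 3.25% × 117/365 = $6313.1918
September 28 – December 31, 2003: 95 days, exemption $681000 → ($816000 − $681000) × 3.25% × 95/365 = $1141.9521
Total = $14770.8493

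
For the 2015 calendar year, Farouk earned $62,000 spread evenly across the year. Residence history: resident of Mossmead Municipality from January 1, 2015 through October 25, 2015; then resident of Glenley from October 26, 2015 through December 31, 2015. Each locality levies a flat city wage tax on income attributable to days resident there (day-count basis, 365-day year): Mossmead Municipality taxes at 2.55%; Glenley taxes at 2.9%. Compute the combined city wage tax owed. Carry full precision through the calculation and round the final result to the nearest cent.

$1,620.83

Mossmead Municipality, January 1 – October 25, 2015: 298 days → $62,000 × 2.55% × 298/365 = $1,290.7890
Glenley, October 26 – December 31, 2015: 67 days → $62,000 × 2.9% × 67/365 = $330.0438
Total = $1,620.8329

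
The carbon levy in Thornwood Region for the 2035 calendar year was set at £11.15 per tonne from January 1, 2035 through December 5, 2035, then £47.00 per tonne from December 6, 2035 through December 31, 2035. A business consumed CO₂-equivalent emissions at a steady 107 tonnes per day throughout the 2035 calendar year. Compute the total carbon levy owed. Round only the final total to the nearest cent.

January 1 – December 5, 2035: 339 days × 107 tonnes/day = 36,273 tonnes at £11.15/tonne → £404,443.95
December 6 – December 31, 2035: 26 days × 107 tonnes/day = 2,782 tonnes at £47.00/tonne → £130,754.00

£535,197.95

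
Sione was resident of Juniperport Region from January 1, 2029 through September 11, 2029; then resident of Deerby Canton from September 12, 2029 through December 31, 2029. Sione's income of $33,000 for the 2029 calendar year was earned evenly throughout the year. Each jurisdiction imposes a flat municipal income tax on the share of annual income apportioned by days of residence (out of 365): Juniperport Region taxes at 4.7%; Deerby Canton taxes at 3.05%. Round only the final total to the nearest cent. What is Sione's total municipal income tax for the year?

$1,385.41

Juniperport Region, January 1 – September 11, 2029: 254 days → $33,000 × 4.7% × 254/365 = $1,079.3260
Deerby Canton, September 12 – December 31, 2029: 111 days → $33,000 × 3.05% × 111/365 = $306.0863
Total = $1,385.4123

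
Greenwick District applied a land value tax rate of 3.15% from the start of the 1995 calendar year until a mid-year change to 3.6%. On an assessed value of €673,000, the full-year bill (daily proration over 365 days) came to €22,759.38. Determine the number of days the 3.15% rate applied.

Let d = days at the first rate; then 365 − d days at the second rate.
€673,000 × [3.15%·d + 3.6%·(365−d)] / 365 = €22,759.38
Solving gives d = 177, so the new rate took effect on 27 June 1995.

177 days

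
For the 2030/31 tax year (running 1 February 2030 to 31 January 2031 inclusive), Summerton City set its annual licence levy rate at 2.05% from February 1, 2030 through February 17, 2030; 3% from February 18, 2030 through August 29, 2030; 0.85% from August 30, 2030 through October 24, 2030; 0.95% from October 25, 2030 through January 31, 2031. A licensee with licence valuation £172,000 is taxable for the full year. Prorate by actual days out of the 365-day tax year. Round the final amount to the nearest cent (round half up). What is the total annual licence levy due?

£3,560.16

February 1 – February 17, 2030: 17 days at 2.05% → £172,000 × 2.05% × 17/365 = £164.2247
February 18 – August 29, 2030: 193 days at 3% → £172,000 × 3% × 193/365 = £2,728.4384
August 30 – October 24, 2030: 56 days at 0.85% → £172,000 × 0.85% × 56/365 = £224.3068
October 25, 2030 – January 31, 2031: 99 days at 0.95% → £172,000 × 0.95% × 99/365 = £443.1945
Total = £3,560.1644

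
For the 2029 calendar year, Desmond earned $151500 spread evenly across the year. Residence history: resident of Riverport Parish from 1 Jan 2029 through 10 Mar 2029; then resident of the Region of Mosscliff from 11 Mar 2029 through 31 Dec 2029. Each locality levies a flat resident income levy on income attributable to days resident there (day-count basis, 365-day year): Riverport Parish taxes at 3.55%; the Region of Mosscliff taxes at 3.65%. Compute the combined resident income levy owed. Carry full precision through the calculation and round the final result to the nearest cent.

$5501.11

Riverport Parish, 1 Jan – 10 Mar 2029: 69 days → $151500 × 3.55% × 69/365 = $1016.7103
The Region of Mosscliff, 11 Mar – 31 Dec 2029: 296 days → $151500 × 3.65% × 296/365 = $4484.4000
Total = $5501.1103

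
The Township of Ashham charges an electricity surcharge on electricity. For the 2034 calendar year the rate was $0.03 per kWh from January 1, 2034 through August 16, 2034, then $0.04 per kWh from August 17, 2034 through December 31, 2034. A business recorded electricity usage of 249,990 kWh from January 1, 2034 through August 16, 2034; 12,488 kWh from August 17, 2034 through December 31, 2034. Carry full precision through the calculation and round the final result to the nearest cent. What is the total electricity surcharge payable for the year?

January 1 – August 16, 2034: 249,990 kWh at $0.03/kWh → $7,499.70
August 17 – December 31, 2034: 12,488 kWh at $0.04/kWh → $499.52

$7,999.22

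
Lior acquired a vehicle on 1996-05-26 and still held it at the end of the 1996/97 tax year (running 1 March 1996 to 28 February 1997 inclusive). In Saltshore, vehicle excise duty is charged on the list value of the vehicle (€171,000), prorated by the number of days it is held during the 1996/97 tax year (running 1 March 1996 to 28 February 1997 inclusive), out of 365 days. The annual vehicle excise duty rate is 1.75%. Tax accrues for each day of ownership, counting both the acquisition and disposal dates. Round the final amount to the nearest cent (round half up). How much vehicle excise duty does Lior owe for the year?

Days held (1996-05-26 to 1997-02-28): 279 out of 365
Tax = €171,000 × 1.75% × 279/365 = €2,287.4178

€2,287.42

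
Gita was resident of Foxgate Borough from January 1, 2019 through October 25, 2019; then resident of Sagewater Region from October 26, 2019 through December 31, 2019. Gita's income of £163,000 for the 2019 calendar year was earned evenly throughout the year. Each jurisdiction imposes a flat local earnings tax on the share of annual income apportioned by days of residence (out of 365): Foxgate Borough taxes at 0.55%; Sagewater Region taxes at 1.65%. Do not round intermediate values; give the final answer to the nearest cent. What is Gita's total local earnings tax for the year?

Foxgate Borough, January 1 – October 25, 2019: 298 days → £163,000 × 0.55% × 298/365 = £731.9370
Sagewater Region, October 26 – December 31, 2019: 67 days → £163,000 × 1.65% × 67/365 = £493.6890
Total = £1,225.6260

£1,225.63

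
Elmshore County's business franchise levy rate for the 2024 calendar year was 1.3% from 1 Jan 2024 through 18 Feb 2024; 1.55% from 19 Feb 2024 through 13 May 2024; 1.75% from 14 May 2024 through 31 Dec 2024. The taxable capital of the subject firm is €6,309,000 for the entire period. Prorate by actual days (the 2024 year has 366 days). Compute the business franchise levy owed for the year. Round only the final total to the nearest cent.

1 Jan – 18 Feb 2024: 49 days at 1.3% → €6,309,000 × 1.3% × 49/366 = €10,980.4180
19 Feb – 13 May 2024: 85 days at 1.55% → €6,309,000 × 1.55% × 85/366 = €22,710.6762
14 May – 31 Dec 2024: 232 days at 1.75% → €6,309,000 × 1.75% × 232/366 = €69,985.0820
Total = €103,676.1762

€103,676.18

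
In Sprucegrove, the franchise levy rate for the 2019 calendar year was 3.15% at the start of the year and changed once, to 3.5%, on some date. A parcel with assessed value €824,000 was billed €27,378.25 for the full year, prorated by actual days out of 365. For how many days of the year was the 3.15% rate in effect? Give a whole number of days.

Let d = days at the first rate; then 365 − d days at the second rate.
€824,000 × [3.15%·d + 3.5%·(365−d)] / 365 = €27,378.25
Solving gives d = 185, so the new rate took effect on 5 July 2019.

185 days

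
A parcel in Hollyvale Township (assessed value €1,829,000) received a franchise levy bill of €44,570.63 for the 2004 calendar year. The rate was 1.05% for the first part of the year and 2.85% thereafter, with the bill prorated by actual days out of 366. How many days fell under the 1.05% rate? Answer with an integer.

Let d = days at the first rate; then 366 − d days at the second rate.
€1,829,000 × [1.05%·d + 2.85%·(366−d)] / 366 = €44,570.63
Solving gives d = 84, so the new rate took effect on 25 March 2004.

84 days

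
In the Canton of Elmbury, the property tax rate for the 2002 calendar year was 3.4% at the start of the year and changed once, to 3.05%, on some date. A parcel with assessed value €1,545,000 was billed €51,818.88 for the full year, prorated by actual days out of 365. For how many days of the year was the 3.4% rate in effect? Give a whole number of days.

Let d = days at the first rate; then 365 − d days at the second rate.
€1,545,000 × [3.4%·d + 3.05%·(365−d)] / 365 = €51,818.88
Solving gives d = 317, so the new rate took effect on 14 November 2002.

317 days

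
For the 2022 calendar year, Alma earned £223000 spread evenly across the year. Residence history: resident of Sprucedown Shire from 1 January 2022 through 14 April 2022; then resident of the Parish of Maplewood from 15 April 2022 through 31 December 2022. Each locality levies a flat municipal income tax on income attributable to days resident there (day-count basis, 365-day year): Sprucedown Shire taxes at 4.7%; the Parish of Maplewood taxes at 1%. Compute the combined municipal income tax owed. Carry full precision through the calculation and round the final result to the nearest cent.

£4580.97

Sprucedown Shire, 1 January – 14 April 2022: 104 days → £223000 × 4.7% × 104/365 = £2986.3671
The Parish of Maplewood, 15 April – 31 December 2022: 261 days → £223000 × 1% × 261/365 = £1594.6027
Total = £4580.9699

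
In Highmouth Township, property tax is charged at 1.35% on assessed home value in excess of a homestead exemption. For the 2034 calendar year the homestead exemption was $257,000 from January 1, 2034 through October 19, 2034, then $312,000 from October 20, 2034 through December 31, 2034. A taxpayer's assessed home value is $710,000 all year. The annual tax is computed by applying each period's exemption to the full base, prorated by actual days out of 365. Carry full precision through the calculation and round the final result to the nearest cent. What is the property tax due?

January 1 – October 19, 2034: 292 days, exemption $257,000 → ($710,000 − $257,000) × 1.35% × 292/365 = $4,892.4000
October 20 – December 31, 2034: 73 days, exemption $312,000 → ($710,000 − $312,000) × 1.35% × 73/365 = $1,074.6000
Total = $5,967.0000

$5,967.00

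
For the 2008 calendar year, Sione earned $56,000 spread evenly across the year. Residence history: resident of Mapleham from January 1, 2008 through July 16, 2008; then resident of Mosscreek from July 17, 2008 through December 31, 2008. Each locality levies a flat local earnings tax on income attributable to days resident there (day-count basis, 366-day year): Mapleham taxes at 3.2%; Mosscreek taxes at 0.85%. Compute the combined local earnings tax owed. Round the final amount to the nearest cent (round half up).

$1,187.93

Mapleham, January 1 – July 16, 2008: 198 days → $56,000 × 3.2% × 198/366 = $969.4426
Mosscreek, July 17 – December 31, 2008: 168 days → $56,000 × 0.85% × 168/366 = $218.4918
Total = $1,187.9344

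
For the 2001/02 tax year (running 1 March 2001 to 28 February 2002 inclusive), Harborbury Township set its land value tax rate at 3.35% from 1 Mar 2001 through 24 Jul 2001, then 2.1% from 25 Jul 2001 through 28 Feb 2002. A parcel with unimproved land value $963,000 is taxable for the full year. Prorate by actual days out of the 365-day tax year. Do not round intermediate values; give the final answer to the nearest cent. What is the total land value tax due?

1 Mar – 24 Jul 2001: 146 days at 3.35% → $963,000 × 3.35% × 146/365 = $12,904.2000
25 Jul 2001 – 28 Feb 2002: 219 days at 2.1% → $963,000 × 2.1% × 219/365 = $12,133.8000
Total = $25,038.0000

$25,038.00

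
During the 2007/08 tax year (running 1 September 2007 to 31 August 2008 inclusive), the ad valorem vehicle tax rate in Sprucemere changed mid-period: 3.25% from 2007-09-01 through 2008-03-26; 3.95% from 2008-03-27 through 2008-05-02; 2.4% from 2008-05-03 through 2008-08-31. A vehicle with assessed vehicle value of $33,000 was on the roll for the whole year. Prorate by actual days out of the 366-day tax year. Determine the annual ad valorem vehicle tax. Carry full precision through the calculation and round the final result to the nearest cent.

2007-09-01 to 2008-03-26: 208 days at 3.25% → $33,000 × 3.25% × 208/366 = $609.5082
2008-03-27 to 2008-05-02: 37 days at 3.95% → $33,000 × 3.95% × 37/366 = $131.7746
2008-05-03 to 2008-08-31: 121 days at 2.4% → $33,000 × 2.4% × 121/366 = $261.8361
Total = $1,003.1189

$1,003.12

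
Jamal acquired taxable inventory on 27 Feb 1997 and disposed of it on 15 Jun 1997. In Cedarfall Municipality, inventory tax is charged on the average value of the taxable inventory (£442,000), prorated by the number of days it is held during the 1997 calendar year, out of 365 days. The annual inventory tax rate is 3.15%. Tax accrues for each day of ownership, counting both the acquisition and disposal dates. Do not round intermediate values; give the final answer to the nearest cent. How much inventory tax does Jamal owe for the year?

£4,157.83

Days held (27 Feb – 15 Jun 1997): 109 out of 365
Tax = £442,000 × 3.15% × 109/365 = £4,157.8274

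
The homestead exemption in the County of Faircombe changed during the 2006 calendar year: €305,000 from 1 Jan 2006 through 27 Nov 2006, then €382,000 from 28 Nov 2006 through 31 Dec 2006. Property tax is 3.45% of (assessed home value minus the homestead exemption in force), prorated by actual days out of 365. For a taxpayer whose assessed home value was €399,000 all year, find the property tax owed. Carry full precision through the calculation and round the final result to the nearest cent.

€2,995.55

1 Jan – 27 Nov 2006: 331 days, exemption €305,000 → (€399,000 − €305,000) × 3.45% × 331/365 = €2,940.9123
28 Nov – 31 Dec 2006: 34 days, exemption €382,000 → (€399,000 − €382,000) × 3.45% × 34/365 = €54.6329
Total = €2,995.5452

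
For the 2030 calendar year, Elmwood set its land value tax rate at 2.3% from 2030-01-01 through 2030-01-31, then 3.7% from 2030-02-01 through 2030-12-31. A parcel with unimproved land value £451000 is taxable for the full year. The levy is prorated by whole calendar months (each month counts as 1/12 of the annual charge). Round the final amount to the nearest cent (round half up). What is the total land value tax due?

£16160.83

2030-01-01 to 2030-01-31: 1 month at 2.3% → £451000 × 2.3% × 1/12 = £864.4167
2030-02-01 to 2030-12-31: 11 months at 3.7% → £451000 × 3.7% × 11/12 = £15296.4167
Total = £16160.8333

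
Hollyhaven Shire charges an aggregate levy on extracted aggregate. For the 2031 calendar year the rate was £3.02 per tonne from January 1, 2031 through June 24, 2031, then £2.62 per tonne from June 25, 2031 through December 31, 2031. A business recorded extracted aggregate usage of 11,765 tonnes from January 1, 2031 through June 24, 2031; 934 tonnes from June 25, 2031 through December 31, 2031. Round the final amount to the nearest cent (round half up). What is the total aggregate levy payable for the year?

£37,977.38

January 1 – June 24, 2031: 11,765 tonnes at £3.02/tonne → £35,530.30
June 25 – December 31, 2031: 934 tonnes at £2.62/tonne → £2,447.08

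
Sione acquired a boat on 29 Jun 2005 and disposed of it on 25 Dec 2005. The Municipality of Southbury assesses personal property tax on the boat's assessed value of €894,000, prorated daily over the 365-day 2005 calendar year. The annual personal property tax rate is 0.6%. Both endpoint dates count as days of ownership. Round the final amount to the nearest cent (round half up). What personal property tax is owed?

€2,645.26

Days held (29 Jun – 25 Dec 2005): 180 out of 365
Tax = €894,000 × 0.6% × 180/365 = €2,645.2603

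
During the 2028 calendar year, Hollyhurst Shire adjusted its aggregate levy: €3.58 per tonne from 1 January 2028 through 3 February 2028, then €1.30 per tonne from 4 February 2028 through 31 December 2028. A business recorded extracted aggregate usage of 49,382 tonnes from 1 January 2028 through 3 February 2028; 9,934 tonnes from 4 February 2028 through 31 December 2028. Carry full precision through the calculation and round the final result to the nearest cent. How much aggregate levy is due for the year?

€189,701.76

1 January – 3 February 2028: 49,382 tonnes at €3.58/tonne → €176,787.56
4 February – 31 December 2028: 9,934 tonnes at €1.30/tonne → €12,914.20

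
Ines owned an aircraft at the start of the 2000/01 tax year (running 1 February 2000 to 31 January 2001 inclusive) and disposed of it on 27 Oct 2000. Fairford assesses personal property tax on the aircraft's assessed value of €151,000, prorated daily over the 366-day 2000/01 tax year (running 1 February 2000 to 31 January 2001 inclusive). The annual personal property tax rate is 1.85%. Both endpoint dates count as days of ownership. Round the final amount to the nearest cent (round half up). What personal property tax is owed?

Days held (1 Feb – 27 Oct 2000): 270 out of 366
Tax = €151,000 × 1.85% × 270/366 = €2,060.7787

€2,060.78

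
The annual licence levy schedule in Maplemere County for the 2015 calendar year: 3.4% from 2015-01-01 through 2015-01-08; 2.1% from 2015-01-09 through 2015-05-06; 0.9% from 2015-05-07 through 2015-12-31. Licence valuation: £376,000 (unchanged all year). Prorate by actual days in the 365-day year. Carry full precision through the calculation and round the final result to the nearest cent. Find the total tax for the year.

2015-01-01 to 2015-01-08: 8 days at 3.4% → £376,000 × 3.4% × 8/365 = £280.1973
2015-01-09 to 2015-05-06: 118 days at 2.1% → £376,000 × 2.1% × 118/365 = £2,552.6795
2015-05-07 to 2015-12-31: 239 days at 0.9% → £376,000 × 0.9% × 239/365 = £2,215.8247
Total = £5,048.7014

£5,048.70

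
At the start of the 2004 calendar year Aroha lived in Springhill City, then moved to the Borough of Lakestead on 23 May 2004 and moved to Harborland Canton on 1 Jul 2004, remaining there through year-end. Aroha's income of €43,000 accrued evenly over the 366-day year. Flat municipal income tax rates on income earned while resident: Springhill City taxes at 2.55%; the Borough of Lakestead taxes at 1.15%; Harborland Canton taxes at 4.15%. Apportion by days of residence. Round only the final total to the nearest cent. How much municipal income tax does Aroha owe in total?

Springhill City, 1 Jan – 22 May 2004: 143 days → €43,000 × 2.55% × 143/366 = €428.4139
The Borough of Lakestead, 23 May – 30 Jun 2004: 39 days → €43,000 × 1.15% × 39/366 = €52.6926
Harborland Canton, 1 Jul – 31 Dec 2004: 184 days → €43,000 × 4.15% × 184/366 = €897.1257
Total = €1,378.2322

€1,378.23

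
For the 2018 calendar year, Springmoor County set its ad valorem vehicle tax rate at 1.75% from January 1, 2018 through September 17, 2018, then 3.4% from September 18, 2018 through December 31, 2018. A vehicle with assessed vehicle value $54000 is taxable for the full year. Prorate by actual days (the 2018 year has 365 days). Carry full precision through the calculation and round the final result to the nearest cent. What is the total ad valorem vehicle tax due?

January 1 – September 17, 2018: 260 days at 1.75% → $54000 × 1.75% × 260/365 = $673.1507
September 18 – December 31, 2018: 105 days at 3.4% → $54000 × 3.4% × 105/365 = $528.1644
Total = $1201.3151

$1201.32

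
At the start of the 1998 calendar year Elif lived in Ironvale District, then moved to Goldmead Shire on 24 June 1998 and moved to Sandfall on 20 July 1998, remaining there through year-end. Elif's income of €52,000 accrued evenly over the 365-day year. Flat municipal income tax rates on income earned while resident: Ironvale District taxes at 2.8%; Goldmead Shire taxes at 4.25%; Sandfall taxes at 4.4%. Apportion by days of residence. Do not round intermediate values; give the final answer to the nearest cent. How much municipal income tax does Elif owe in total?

€1,885.82

Ironvale District, 1 January – 23 June 1998: 174 days → €52,000 × 2.8% × 174/365 = €694.0932
Goldmead Shire, 24 June – 19 July 1998: 26 days → €52,000 × 4.25% × 26/365 = €157.4247
Sandfall, 20 July – 31 December 1998: 165 days → €52,000 × 4.4% × 165/365 = €1,034.3014
Total = €1,885.8192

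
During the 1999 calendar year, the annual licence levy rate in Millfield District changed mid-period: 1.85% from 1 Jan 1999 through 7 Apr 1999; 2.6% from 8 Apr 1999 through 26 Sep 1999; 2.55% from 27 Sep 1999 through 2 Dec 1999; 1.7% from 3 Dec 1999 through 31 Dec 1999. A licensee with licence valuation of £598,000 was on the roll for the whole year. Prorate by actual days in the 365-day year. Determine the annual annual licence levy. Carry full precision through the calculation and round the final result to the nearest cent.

1 Jan – 7 Apr 1999: 97 days at 1.85% → £598,000 × 1.85% × 97/365 = £2,940.0301
8 Apr – 26 Sep 1999: 172 days at 2.6% → £598,000 × 2.6% × 172/365 = £7,326.7288
27 Sep – 2 Dec 1999: 67 days at 2.55% → £598,000 × 2.55% × 67/365 = £2,799.1315
3 Dec – 31 Dec 1999: 29 days at 1.7% → £598,000 × 1.7% × 29/365 = £807.7096
Total = £13,873.6000

£13,873.60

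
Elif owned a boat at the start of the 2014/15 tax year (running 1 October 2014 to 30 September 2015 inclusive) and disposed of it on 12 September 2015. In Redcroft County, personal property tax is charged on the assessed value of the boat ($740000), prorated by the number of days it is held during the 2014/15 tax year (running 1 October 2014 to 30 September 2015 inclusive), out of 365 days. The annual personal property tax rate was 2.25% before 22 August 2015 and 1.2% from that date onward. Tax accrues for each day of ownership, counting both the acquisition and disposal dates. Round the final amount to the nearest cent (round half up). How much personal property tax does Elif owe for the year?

$15360.58

1 October 2014 – 21 August 2015: 325 days at 2.25% → $740000 × 2.25% × 325/365 = $14825.3425
22 August – 12 September 2015: 22 days at 1.2% → $740000 × 1.2% × 22/365 = $535.2329
Total = $15360.5753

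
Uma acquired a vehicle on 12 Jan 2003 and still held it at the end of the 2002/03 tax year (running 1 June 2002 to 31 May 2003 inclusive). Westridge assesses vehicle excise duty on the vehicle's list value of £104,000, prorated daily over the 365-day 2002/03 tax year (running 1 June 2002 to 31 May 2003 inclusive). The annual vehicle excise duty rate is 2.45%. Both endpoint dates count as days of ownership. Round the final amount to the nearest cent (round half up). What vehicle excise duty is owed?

Days held (12 Jan – 31 May 2003): 140 out of 365
Tax = £104,000 × 2.45% × 140/365 = £977.3151

£977.32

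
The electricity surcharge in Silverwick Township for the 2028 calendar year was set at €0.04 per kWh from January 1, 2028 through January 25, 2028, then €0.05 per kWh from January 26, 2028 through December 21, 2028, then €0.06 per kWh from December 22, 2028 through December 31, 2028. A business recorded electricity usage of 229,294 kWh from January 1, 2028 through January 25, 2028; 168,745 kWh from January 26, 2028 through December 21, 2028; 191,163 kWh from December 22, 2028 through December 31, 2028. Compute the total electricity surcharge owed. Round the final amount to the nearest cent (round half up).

January 1 – January 25, 2028: 229,294 kWh at €0.04/kWh → €9,171.76
January 26 – December 21, 2028: 168,745 kWh at €0.05/kWh → €8,437.25
December 22 – December 31, 2028: 191,163 kWh at €0.06/kWh → €11,469.78

€29,078.79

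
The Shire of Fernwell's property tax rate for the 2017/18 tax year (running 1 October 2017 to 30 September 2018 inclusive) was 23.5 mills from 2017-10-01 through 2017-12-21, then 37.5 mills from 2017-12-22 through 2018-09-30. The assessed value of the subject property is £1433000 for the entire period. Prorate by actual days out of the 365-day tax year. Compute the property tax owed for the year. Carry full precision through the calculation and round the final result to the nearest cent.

2017-10-01 to 2017-12-21: 82 days at 23.5 mills → £1433000 × 2.35% × 82/365 = £7565.4548
2017-12-22 to 2018-09-30: 283 days at 37.5 mills → £1433000 × 3.75% × 283/365 = £41664.9658
Total = £49230.4205

£49230.42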